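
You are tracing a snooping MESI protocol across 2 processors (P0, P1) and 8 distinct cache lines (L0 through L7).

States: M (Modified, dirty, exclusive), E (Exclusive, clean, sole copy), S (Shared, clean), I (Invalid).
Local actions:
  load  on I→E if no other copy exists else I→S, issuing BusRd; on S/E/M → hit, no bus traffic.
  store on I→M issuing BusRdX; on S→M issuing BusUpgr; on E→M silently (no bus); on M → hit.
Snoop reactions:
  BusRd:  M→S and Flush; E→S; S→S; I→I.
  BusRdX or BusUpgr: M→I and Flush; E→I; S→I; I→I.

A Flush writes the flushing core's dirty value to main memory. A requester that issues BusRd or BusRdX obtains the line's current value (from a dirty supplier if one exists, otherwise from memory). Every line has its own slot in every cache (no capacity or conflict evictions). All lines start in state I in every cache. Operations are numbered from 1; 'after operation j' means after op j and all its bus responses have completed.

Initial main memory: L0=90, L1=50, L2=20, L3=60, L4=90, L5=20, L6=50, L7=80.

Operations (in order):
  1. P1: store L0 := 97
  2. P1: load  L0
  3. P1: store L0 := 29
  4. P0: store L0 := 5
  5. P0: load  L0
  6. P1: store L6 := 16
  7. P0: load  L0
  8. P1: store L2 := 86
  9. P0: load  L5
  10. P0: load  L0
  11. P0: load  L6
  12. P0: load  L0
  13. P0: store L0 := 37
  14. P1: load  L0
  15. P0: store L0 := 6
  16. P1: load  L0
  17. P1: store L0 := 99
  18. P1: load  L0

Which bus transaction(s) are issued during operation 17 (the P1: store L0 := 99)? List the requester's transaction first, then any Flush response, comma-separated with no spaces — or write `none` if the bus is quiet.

  op1 P1: store L0 := 97 → I/M on L0; bus BusRdX; mem=90
  op2 P1: load  L0 → I/M on L0; bus (none); mem=90
  op3 P1: store L0 := 29 → I/M on L0; bus (none); mem=90
  op4 P0: store L0 := 5 → M/I on L0; bus BusRdX Flush; mem=29
  op5 P0: load  L0 → M/I on L0; bus (none); mem=29
  op6 P1: store L6 := 16 → I/M on L6; bus BusRdX; mem=50
  op7 P0: load  L0 → M/I on L0; bus (none); mem=29
  op8 P1: store L2 := 86 → I/M on L2; bus BusRdX; mem=20
  op9 P0: load  L5 → E/I on L5; bus BusRd; mem=20
  op10 P0: load  L0 → M/I on L0; bus (none); mem=29
  op11 P0: load  L6 → S/S on L6; bus BusRd Flush; mem=16
  op12 P0: load  L0 → M/I on L0; bus (none); mem=29
  op13 P0: store L0 := 37 → M/I on L0; bus (none); mem=29
  op14 P1: load  L0 → S/S on L0; bus BusRd Flush; mem=37
  op15 P0: store L0 := 6 → M/I on L0; bus BusUpgr; mem=37
  op16 P1: load  L0 → S/S on L0; bus BusRd Flush; mem=6
  op17 P1: store L0 := 99 → I/M on L0; bus BusUpgr; mem=6
  op18 P1: load  L0 → I/M on L0; bus (none); mem=6

bus = BusUpgr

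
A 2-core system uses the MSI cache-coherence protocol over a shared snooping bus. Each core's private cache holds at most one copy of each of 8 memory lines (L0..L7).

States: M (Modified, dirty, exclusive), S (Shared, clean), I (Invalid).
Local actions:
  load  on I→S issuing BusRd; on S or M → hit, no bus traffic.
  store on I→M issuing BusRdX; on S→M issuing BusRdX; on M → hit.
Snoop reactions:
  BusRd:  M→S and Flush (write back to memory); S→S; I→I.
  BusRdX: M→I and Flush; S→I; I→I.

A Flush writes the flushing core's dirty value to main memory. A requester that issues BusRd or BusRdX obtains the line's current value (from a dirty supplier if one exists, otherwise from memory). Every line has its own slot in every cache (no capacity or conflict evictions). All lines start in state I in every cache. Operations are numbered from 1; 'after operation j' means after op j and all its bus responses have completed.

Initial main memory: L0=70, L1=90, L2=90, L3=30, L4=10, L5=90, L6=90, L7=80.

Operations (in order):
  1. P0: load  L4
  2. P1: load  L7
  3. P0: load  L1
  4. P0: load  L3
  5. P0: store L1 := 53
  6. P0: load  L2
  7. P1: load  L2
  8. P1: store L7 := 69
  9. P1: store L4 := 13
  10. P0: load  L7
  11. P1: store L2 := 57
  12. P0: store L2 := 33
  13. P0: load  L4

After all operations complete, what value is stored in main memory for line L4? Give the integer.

1. P0: load  L4  bus=[BusRd]  L4: P0=S P1=I  mem[L4]=10
2. P1: load  L7  bus=[BusRd]  L7: P0=I P1=S  mem[L7]=80
3. P0: load  L1  bus=[BusRd]  L1: P0=S P1=I  mem[L1]=90
4. P0: load  L3  bus=[BusRd]  L3: P0=S P1=I  mem[L3]=30
5. P0: store L1 := 53  bus=[BusRdX]  L1: P0=M P1=I  mem[L1]=90
6. P0: load  L2  bus=[BusRd]  L2: P0=S P1=I  mem[L2]=90
7. P1: load  L2  bus=[BusRd]  L2: P0=S P1=S  mem[L2]=90
8. P1: store L7 := 69  bus=[BusRdX]  L7: P0=I P1=M  mem[L7]=80
9. P1: store L4 := 13  bus=[BusRdX]  L4: P0=I P1=M  mem[L4]=10
10. P0: load  L7  bus=[BusRd,Flush]  L7: P0=S P1=S  mem[L7]=69
11. P1: store L2 := 57  bus=[BusRdX]  L2: P0=I P1=M  mem[L2]=90
12. P0: store L2 := 33  bus=[BusRdX,Flush]  L2: P0=M P1=I  mem[L2]=57
13. P0: load  L4  bus=[BusRd,Flush]  L4: P0=S P1=S  mem[L4]=13

memory[L4] = 13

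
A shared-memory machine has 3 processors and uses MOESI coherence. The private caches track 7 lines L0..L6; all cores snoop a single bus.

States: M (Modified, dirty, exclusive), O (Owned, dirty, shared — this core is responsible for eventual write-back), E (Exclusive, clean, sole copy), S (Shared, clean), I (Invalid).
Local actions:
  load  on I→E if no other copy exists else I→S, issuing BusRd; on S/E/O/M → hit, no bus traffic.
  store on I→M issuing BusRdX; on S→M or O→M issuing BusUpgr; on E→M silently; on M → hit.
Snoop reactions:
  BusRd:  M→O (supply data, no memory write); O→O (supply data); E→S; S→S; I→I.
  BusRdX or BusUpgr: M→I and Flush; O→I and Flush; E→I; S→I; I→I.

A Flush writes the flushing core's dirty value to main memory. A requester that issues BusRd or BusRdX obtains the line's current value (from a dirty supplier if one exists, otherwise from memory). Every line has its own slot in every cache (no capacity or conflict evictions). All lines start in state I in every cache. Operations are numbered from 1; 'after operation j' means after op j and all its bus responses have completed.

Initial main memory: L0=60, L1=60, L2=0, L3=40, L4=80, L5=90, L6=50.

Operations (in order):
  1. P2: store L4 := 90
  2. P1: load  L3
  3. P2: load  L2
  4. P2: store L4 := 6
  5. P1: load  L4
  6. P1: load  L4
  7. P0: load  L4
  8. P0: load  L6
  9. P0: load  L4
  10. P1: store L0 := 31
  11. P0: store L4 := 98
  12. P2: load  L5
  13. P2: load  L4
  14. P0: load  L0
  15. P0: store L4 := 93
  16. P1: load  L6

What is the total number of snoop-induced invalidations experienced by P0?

step 1: P2: store L4 := 90  ⟶  IIM  (L4)  txn=BusRdX  M[L4]=80
step 2: P1: load  L3  ⟶  IEI  (L3)  txn=BusRd  M[L3]=40
step 3: P2: load  L2  ⟶  IIE  (L2)  txn=BusRd  M[L2]=0
step 4: P2: store L4 := 6  ⟶  IIM  (L4)  txn=∅  M[L4]=80
step 5: P1: load  L4  ⟶  ISO  (L4)  txn=BusRd  M[L4]=80
step 6: P1: load  L4  ⟶  ISO  (L4)  txn=∅  M[L4]=80
step 7: P0: load  L4  ⟶  SSO  (L4)  txn=BusRd  M[L4]=80
step 8: P0: load  L6  ⟶  EII  (L6)  txn=BusRd  M[L6]=50
step 9: P0: load  L4  ⟶  SSO  (L4)  txn=∅  M[L4]=80
step 10: P1: store L0 := 31  ⟶  IMI  (L0)  txn=BusRdX  M[L0]=60
step 11: P0: store L4 := 98  ⟶  MII  (L4)  txn=BusUpgr+Flush  M[L4]=6
step 12: P2: load  L5  ⟶  IIE  (L5)  txn=BusRd  M[L5]=90
step 13: P2: load  L4  ⟶  OIS  (L4)  txn=BusRd  M[L4]=6
step 14: P0: load  L0  ⟶  SOI  (L0)  txn=BusRd  M[L0]=60
step 15: P0: store L4 := 93  ⟶  MII  (L4)  txn=BusUpgr  M[L4]=6
step 16: P1: load  L6  ⟶  SSI  (L6)  txn=BusRd  M[L6]=50

invalidations = 0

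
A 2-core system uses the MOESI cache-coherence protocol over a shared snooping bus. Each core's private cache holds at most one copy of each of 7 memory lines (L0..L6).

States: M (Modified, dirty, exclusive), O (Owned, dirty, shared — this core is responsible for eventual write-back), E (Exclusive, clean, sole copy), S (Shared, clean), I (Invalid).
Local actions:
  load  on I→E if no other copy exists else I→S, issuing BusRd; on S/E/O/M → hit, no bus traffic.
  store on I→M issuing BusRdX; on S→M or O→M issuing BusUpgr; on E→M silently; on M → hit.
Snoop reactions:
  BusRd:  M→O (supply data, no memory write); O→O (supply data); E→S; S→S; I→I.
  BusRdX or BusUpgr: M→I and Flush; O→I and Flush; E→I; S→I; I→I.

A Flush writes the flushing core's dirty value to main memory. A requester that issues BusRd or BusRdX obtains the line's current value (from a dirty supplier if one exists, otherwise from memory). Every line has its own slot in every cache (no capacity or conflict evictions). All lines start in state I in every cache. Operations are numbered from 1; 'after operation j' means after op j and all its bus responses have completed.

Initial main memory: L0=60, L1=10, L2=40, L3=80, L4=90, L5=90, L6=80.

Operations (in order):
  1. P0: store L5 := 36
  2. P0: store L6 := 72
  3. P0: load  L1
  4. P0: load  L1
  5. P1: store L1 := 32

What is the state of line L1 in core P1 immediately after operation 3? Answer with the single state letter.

state = I

step 1: P0: store L5 := 36  ⟶  MI  (L5)  txn=BusRdX  M[L5]=90
step 2: P0: store L6 := 72  ⟶  MI  (L6)  txn=BusRdX  M[L6]=80
step 3: P0: load  L1  ⟶  EI  (L1)  txn=BusRd  M[L1]=10
step 4: P0: load  L1  ⟶  EI  (L1)  txn=∅  M[L1]=10
step 5: P1: store L1 := 32  ⟶  IM  (L1)  txn=BusRdX  M[L1]=10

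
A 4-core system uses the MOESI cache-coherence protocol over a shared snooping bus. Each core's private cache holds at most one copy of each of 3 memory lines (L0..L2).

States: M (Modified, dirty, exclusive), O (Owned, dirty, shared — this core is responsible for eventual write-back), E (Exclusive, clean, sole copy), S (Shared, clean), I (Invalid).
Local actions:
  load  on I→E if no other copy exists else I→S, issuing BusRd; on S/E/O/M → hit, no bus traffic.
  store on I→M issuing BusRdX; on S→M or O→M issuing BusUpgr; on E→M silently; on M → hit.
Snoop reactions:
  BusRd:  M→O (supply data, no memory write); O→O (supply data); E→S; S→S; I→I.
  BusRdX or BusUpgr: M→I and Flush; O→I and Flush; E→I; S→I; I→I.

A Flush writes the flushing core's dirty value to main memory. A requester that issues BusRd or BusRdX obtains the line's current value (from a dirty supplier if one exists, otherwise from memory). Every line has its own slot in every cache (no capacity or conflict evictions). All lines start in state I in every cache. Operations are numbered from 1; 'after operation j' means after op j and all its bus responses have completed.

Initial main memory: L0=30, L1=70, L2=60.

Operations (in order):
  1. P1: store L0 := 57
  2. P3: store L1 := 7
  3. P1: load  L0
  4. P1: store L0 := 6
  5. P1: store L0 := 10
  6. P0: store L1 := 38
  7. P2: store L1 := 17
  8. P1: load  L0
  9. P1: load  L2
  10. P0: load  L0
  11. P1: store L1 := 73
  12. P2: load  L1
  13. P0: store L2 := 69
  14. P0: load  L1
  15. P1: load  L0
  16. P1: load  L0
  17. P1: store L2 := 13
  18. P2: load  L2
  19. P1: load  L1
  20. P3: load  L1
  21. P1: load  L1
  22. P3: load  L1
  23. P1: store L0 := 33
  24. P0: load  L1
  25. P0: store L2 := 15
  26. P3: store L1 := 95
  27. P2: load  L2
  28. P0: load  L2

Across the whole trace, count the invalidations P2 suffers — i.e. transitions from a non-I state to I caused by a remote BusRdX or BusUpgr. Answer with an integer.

step 1: P1: store L0 := 57  ⟶  IMII  (L0)  txn=BusRdX  M[L0]=30
step 2: P3: store L1 := 7  ⟶  IIIM  (L1)  txn=BusRdX  M[L1]=70
step 3: P1: load  L0  ⟶  IMII  (L0)  txn=∅  M[L0]=30
step 4: P1: store L0 := 6  ⟶  IMII  (L0)  txn=∅  M[L0]=30
step 5: P1: store L0 := 10  ⟶  IMII  (L0)  txn=∅  M[L0]=30
step 6: P0: store L1 := 38  ⟶  MIII  (L1)  txn=BusRdX+Flush  M[L1]=7
step 7: P2: store L1 := 17  ⟶  IIMI  (L1)  txn=BusRdX+Flush  M[L1]=38
step 8: P1: load  L0  ⟶  IMII  (L0)  txn=∅  M[L0]=30
step 9: P1: load  L2  ⟶  IEII  (L2)  txn=BusRd  M[L2]=60
step 10: P0: load  L0  ⟶  SOII  (L0)  txn=BusRd  M[L0]=30
step 11: P1: store L1 := 73  ⟶  IMII  (L1)  txn=BusRdX+Flush  M[L1]=17
step 12: P2: load  L1  ⟶  IOSI  (L1)  txn=BusRd  M[L1]=17
step 13: P0: store L2 := 69  ⟶  MIII  (L2)  txn=BusRdX  M[L2]=60
step 14: P0: load  L1  ⟶  SOSI  (L1)  txn=BusRd  M[L1]=17
step 15: P1: load  L0  ⟶  SOII  (L0)  txn=∅  M[L0]=30
step 16: P1: load  L0  ⟶  SOII  (L0)  txn=∅  M[L0]=30
step 17: P1: store L2 := 13  ⟶  IMII  (L2)  txn=BusRdX+Flush  M[L2]=69
step 18: P2: load  L2  ⟶  IOSI  (L2)  txn=BusRd  M[L2]=69
step 19: P1: load  L1  ⟶  SOSI  (L1)  txn=∅  M[L1]=17
step 20: P3: load  L1  ⟶  SOSS  (L1)  txn=BusRd  M[L1]=17
step 21: P1: load  L1  ⟶  SOSS  (L1)  txn=∅  M[L1]=17
step 22: P3: load  L1  ⟶  SOSS  (L1)  txn=∅  M[L1]=17
step 23: P1: store L0 := 33  ⟶  IMII  (L0)  txn=BusUpgr  M[L0]=30
step 24: P0: load  L1  ⟶  SOSS  (L1)  txn=∅  M[L1]=17
step 25: P0: store L2 := 15  ⟶  MIII  (L2)  txn=BusRdX+Flush  M[L2]=13
step 26: P3: store L1 := 95  ⟶  IIIM  (L1)  txn=BusUpgr+Flush  M[L1]=73
step 27: P2: load  L2  ⟶  OISI  (L2)  txn=BusRd  M[L2]=13
step 28: P0: load  L2  ⟶  OISI  (L2)  txn=∅  M[L2]=13

invalidations = 3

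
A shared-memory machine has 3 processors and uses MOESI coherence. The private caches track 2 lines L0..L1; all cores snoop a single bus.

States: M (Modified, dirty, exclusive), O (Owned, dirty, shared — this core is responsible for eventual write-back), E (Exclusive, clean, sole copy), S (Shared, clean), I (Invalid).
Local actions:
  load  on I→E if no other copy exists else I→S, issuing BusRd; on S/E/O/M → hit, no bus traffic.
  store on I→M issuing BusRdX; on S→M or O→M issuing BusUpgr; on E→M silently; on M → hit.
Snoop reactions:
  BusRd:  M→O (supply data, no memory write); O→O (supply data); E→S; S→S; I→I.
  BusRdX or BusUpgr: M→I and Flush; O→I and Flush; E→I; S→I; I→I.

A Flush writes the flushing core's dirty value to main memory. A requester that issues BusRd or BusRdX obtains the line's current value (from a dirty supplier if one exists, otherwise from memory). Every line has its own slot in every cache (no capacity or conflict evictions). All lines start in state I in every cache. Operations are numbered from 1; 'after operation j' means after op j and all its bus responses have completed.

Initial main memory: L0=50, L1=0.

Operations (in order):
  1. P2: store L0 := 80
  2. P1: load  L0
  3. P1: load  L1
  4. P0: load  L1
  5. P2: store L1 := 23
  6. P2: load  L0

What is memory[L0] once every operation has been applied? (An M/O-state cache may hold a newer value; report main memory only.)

[1] P2: store L0 := 80 | P0:I, P1:I, P2:M(80) | bus: BusRdX
[2] P1: load  L0 | P0:I, P1:S(80), P2:O(80) | bus: BusRd
[3] P1: load  L1 | P0:I, P1:E(0), P2:I | bus: BusRd
[4] P0: load  L1 | P0:S(0), P1:S(0), P2:I | bus: BusRd
[5] P2: store L1 := 23 | P0:I, P1:I, P2:M(23) | bus: BusRdX
[6] P2: load  L0 | P0:I, P1:S(80), P2:O(80) | bus: none

memory[L0] = 50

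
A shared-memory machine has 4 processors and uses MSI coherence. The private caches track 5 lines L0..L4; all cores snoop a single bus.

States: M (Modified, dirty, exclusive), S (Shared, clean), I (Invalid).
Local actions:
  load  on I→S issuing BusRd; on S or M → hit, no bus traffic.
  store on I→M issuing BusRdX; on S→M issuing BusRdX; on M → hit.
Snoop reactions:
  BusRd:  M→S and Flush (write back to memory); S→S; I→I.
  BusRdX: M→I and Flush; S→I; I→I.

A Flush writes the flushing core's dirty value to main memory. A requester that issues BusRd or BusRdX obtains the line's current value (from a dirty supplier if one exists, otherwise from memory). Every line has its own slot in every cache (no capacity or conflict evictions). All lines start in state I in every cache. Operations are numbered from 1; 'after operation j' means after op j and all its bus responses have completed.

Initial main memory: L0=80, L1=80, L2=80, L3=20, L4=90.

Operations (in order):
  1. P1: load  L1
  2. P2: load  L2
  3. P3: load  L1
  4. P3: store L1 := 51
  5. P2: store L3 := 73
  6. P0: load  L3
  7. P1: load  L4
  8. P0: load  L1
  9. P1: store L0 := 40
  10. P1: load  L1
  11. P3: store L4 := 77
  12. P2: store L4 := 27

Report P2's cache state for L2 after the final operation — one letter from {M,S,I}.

  op1 P1: load  L1 → I/S/I/I on L1; bus BusRd; mem=80
  op2 P2: load  L2 → I/I/S/I on L2; bus BusRd; mem=80
  op3 P3: load  L1 → I/S/I/S on L1; bus BusRd; mem=80
  op4 P3: store L1 := 51 → I/I/I/M on L1; bus BusRdX; mem=80
  op5 P2: store L3 := 73 → I/I/M/I on L3; bus BusRdX; mem=20
  op6 P0: load  L3 → S/I/S/I on L3; bus BusRd Flush; mem=73
  op7 P1: load  L4 → I/S/I/I on L4; bus BusRd; mem=90
  op8 P0: load  L1 → S/I/I/S on L1; bus BusRd Flush; mem=51
  op9 P1: store L0 := 40 → I/M/I/I on L0; bus BusRdX; mem=80
  op10 P1: load  L1 → S/S/I/S on L1; bus BusRd; mem=51
  op11 P3: store L4 := 77 → I/I/I/M on L4; bus BusRdX; mem=90
  op12 P2: store L4 := 27 → I/I/M/I on L4; bus BusRdX Flush; mem=77

state = S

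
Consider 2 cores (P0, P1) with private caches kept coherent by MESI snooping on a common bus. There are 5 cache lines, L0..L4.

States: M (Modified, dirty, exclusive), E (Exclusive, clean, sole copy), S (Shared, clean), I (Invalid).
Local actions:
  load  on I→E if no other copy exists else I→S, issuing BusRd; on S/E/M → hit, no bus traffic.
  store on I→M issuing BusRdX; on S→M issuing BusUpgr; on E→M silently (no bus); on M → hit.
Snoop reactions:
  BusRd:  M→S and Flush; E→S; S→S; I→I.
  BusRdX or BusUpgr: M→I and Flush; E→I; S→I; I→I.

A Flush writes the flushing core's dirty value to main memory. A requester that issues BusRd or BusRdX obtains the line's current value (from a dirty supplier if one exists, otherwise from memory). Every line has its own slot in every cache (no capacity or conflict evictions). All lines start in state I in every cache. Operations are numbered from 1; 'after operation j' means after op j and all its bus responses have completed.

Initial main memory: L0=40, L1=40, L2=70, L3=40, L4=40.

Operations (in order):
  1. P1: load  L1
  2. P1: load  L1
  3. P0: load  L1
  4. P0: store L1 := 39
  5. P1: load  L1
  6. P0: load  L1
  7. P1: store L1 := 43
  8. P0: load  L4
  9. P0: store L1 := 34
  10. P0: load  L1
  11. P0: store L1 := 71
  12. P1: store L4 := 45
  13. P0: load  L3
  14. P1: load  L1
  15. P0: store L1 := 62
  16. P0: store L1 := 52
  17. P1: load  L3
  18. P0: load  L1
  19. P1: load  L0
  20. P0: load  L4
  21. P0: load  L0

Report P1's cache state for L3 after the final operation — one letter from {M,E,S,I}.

state = S

1. P1: load  L1  bus=[BusRd]  L1: P0=I P1=E  mem[L1]=40
2. P1: load  L1  bus=[-]  L1: P0=I P1=E  mem[L1]=40
3. P0: load  L1  bus=[BusRd]  L1: P0=S P1=S  mem[L1]=40
4. P0: store L1 := 39  bus=[BusUpgr]  L1: P0=M P1=I  mem[L1]=40
5. P1: load  L1  bus=[BusRd,Flush]  L1: P0=S P1=S  mem[L1]=39
6. P0: load  L1  bus=[-]  L1: P0=S P1=S  mem[L1]=39
7. P1: store L1 := 43  bus=[BusUpgr]  L1: P0=I P1=M  mem[L1]=39
8. P0: load  L4  bus=[BusRd]  L4: P0=E P1=I  mem[L4]=40
9. P0: store L1 := 34  bus=[BusRdX,Flush]  L1: P0=M P1=I  mem[L1]=43
10. P0: load  L1  bus=[-]  L1: P0=M P1=I  mem[L1]=43
11. P0: store L1 := 71  bus=[-]  L1: P0=M P1=I  mem[L1]=43
12. P1: store L4 := 45  bus=[BusRdX]  L4: P0=I P1=M  mem[L4]=40
13. P0: load  L3  bus=[BusRd]  L3: P0=E P1=I  mem[L3]=40
14. P1: load  L1  bus=[BusRd,Flush]  L1: P0=S P1=S  mem[L1]=71
15. P0: store L1 := 62  bus=[BusUpgr]  L1: P0=M P1=I  mem[L1]=71
16. P0: store L1 := 52  bus=[-]  L1: P0=M P1=I  mem[L1]=71
17. P1: load  L3  bus=[BusRd]  L3: P0=S P1=S  mem[L3]=40
18. P0: load  L1  bus=[-]  L1: P0=M P1=I  mem[L1]=71
19. P1: load  L0  bus=[BusRd]  L0: P0=I P1=E  mem[L0]=40
20. P0: load  L4  bus=[BusRd,Flush]  L4: P0=S P1=S  mem[L4]=45
21. P0: load  L0  bus=[BusRd]  L0: P0=S P1=S  mem[L0]=40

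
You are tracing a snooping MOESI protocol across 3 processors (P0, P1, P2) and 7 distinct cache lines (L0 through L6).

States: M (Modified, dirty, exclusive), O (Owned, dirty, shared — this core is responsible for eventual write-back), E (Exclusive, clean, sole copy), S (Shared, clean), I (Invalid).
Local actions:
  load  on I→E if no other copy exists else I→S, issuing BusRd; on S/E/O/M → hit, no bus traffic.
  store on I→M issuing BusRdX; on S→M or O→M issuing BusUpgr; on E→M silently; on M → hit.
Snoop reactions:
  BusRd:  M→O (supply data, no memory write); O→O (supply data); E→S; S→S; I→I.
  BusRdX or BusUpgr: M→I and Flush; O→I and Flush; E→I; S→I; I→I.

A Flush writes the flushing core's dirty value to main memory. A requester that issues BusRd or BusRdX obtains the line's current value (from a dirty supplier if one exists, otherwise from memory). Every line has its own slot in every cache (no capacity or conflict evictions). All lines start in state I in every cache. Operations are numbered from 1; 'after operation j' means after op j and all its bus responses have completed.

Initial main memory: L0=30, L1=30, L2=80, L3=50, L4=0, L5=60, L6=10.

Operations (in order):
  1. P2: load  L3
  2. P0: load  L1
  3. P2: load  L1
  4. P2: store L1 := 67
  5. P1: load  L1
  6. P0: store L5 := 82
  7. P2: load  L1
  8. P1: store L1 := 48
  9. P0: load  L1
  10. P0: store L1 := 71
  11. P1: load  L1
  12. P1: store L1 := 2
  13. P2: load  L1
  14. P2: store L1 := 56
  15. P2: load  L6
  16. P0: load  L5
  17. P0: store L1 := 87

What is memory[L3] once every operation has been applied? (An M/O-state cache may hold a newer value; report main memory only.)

memory[L3] = 50

[1] P2: load  L3 | P0:I, P1:I, P2:E(50) | bus: BusRd
[2] P0: load  L1 | P0:E(30), P1:I, P2:I | bus: BusRd
[3] P2: load  L1 | P0:S(30), P1:I, P2:S(30) | bus: BusRd
[4] P2: store L1 := 67 | P0:I, P1:I, P2:M(67) | bus: BusUpgr
[5] P1: load  L1 | P0:I, P1:S(67), P2:O(67) | bus: BusRd
[6] P0: store L5 := 82 | P0:M(82), P1:I, P2:I | bus: BusRdX
[7] P2: load  L1 | P0:I, P1:S(67), P2:O(67) | bus: none
[8] P1: store L1 := 48 | P0:I, P1:M(48), P2:I | bus: BusUpgr,Flush
[9] P0: load  L1 | P0:S(48), P1:O(48), P2:I | bus: BusRd
[10] P0: store L1 := 71 | P0:M(71), P1:I, P2:I | bus: BusUpgr,Flush
[11] P1: load  L1 | P0:O(71), P1:S(71), P2:I | bus: BusRd
[12] P1: store L1 := 2 | P0:I, P1:M(2), P2:I | bus: BusUpgr,Flush
[13] P2: load  L1 | P0:I, P1:O(2), P2:S(2) | bus: BusRd
[14] P2: store L1 := 56 | P0:I, P1:I, P2:M(56) | bus: BusUpgr,Flush
[15] P2: load  L6 | P0:I, P1:I, P2:E(10) | bus: BusRd
[16] P0: load  L5 | P0:M(82), P1:I, P2:I | bus: none
[17] P0: store L1 := 87 | P0:M(87), P1:I, P2:I | bus: BusRdX,Flush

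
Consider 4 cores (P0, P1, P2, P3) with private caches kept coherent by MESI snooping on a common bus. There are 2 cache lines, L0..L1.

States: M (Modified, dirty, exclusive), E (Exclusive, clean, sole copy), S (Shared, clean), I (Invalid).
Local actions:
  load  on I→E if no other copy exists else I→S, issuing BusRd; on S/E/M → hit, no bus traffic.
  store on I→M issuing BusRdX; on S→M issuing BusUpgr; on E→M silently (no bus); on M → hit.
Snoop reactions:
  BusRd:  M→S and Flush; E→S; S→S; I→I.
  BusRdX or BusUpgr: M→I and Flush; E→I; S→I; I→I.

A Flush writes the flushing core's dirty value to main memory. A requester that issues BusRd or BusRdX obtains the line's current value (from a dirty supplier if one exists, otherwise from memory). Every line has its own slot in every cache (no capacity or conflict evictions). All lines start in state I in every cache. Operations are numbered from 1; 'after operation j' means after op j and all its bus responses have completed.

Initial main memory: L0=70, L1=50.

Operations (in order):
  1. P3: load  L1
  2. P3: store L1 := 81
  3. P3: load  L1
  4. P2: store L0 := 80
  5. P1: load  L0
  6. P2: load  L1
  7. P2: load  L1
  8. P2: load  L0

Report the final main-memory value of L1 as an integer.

memory[L1] = 81

step 1: P3: load  L1  ⟶  IIIE  (L1)  txn=BusRd  M[L1]=50
step 2: P3: store L1 := 81  ⟶  IIIM  (L1)  txn=∅  M[L1]=50
step 3: P3: load  L1  ⟶  IIIM  (L1)  txn=∅  M[L1]=50
step 4: P2: store L0 := 80  ⟶  IIMI  (L0)  txn=BusRdX  M[L0]=70
step 5: P1: load  L0  ⟶  ISSI  (L0)  txn=BusRd+Flush  M[L0]=80
step 6: P2: load  L1  ⟶  IISS  (L1)  txn=BusRd+Flush  M[L1]=81
step 7: P2: load  L1  ⟶  IISS  (L1)  txn=∅  M[L1]=81
step 8: P2: load  L0  ⟶  ISSI  (L0)  txn=∅  M[L0]=80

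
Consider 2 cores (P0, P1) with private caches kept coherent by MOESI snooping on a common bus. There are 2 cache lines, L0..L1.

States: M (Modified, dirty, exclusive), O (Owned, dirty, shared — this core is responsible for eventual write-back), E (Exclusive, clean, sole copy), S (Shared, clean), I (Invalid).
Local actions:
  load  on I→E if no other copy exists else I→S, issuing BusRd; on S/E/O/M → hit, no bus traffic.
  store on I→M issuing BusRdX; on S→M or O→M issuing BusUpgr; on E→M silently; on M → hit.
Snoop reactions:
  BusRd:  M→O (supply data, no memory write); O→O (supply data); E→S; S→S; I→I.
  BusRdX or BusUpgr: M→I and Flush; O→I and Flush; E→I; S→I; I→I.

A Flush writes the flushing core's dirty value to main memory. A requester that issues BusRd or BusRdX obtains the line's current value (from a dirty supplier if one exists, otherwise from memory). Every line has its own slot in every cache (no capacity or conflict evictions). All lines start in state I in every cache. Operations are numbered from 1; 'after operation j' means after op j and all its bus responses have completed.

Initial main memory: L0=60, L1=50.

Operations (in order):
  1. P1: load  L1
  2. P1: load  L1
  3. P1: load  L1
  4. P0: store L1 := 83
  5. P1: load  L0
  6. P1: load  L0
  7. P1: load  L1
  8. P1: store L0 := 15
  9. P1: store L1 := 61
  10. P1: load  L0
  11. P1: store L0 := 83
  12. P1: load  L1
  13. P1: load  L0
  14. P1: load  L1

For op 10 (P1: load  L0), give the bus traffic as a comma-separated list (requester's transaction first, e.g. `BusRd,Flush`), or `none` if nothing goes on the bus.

bus = none

1. P1: load  L1  bus=[BusRd]  L1: P0=I P1=E  mem[L1]=50
2. P1: load  L1  bus=[-]  L1: P0=I P1=E  mem[L1]=50
3. P1: load  L1  bus=[-]  L1: P0=I P1=E  mem[L1]=50
4. P0: store L1 := 83  bus=[BusRdX]  L1: P0=M P1=I  mem[L1]=50
5. P1: load  L0  bus=[BusRd]  L0: P0=I P1=E  mem[L0]=60
6. P1: load  L0  bus=[-]  L0: P0=I P1=E  mem[L0]=60
7. P1: load  L1  bus=[BusRd]  L1: P0=O P1=S  mem[L1]=50
8. P1: store L0 := 15  bus=[-]  L0: P0=I P1=M  mem[L0]=60
9. P1: store L1 := 61  bus=[BusUpgr,Flush]  L1: P0=I P1=M  mem[L1]=83
10. P1: load  L0  bus=[-]  L0: P0=I P1=M  mem[L0]=60
11. P1: store L0 := 83  bus=[-]  L0: P0=I P1=M  mem[L0]=60
12. P1: load  L1  bus=[-]  L1: P0=I P1=M  mem[L1]=83
13. P1: load  L0  bus=[-]  L0: P0=I P1=M  mem[L0]=60
14. P1: load  L1  bus=[-]  L1: P0=I P1=M  mem[L1]=83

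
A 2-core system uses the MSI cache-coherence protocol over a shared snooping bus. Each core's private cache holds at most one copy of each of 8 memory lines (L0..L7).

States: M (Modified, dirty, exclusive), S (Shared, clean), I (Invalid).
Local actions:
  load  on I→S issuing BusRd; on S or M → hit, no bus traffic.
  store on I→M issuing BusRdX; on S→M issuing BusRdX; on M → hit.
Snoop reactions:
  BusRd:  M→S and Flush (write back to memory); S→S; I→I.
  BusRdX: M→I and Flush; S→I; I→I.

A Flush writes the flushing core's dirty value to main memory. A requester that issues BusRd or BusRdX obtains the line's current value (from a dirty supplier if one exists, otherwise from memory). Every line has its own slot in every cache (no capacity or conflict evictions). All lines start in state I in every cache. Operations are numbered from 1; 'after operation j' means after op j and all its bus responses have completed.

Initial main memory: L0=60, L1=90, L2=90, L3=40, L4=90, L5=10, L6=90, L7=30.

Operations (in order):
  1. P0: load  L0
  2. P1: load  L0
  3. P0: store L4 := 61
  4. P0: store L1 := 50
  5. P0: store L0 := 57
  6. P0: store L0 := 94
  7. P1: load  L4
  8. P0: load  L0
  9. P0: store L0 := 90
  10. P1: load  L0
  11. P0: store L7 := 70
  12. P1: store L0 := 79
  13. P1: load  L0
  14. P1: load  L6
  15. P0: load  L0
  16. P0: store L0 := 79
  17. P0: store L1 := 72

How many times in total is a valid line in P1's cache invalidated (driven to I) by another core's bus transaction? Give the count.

1. P0: load  L0  bus=[BusRd]  L0: P0=S P1=I  mem[L0]=60
2. P1: load  L0  bus=[BusRd]  L0: P0=S P1=S  mem[L0]=60
3. P0: store L4 := 61  bus=[BusRdX]  L4: P0=M P1=I  mem[L4]=90
4. P0: store L1 := 50  bus=[BusRdX]  L1: P0=M P1=I  mem[L1]=90
5. P0: store L0 := 57  bus=[BusRdX]  L0: P0=M P1=I  mem[L0]=60
6. P0: store L0 := 94  bus=[-]  L0: P0=M P1=I  mem[L0]=60
7. P1: load  L4  bus=[BusRd,Flush]  L4: P0=S P1=S  mem[L4]=61
8. P0: load  L0  bus=[-]  L0: P0=M P1=I  mem[L0]=60
9. P0: store L0 := 90  bus=[-]  L0: P0=M P1=I  mem[L0]=60
10. P1: load  L0  bus=[BusRd,Flush]  L0: P0=S P1=S  mem[L0]=90
11. P0: store L7 := 70  bus=[BusRdX]  L7: P0=M P1=I  mem[L7]=30
12. P1: store L0 := 79  bus=[BusRdX]  L0: P0=I P1=M  mem[L0]=90
13. P1: load  L0  bus=[-]  L0: P0=I P1=M  mem[L0]=90
14. P1: load  L6  bus=[BusRd]  L6: P0=I P1=S  mem[L6]=90
15. P0: load  L0  bus=[BusRd,Flush]  L0: P0=S P1=S  mem[L0]=79
16. P0: store L0 := 79  bus=[BusRdX]  L0: P0=M P1=I  mem[L0]=79
17. P0: store L1 := 72  bus=[-]  L1: P0=M P1=I  mem[L1]=90

invalidations = 2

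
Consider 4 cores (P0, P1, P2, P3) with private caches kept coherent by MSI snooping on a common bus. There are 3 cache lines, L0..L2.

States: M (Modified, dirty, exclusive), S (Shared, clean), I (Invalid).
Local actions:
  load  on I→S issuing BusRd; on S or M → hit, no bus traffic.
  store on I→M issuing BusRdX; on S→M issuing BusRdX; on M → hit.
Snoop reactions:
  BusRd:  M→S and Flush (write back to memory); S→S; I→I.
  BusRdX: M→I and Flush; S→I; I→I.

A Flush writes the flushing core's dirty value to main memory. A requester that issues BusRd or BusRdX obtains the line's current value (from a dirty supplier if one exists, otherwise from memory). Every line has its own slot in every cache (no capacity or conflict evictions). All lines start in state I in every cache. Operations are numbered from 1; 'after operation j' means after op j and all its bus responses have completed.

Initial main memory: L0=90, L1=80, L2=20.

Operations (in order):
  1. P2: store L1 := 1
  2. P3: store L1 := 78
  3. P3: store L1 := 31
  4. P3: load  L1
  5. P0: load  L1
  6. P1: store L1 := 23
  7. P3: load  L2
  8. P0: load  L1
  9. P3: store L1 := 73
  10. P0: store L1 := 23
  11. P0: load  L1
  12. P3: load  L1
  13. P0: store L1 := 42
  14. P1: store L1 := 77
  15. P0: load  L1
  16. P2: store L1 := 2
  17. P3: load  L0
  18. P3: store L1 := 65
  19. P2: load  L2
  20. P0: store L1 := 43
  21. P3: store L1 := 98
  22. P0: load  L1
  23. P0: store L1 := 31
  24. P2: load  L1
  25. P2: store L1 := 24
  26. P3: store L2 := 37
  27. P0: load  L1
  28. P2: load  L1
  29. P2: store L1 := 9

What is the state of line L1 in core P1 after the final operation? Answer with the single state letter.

state = I

[1] P2: store L1 := 1 | P0:I, P1:I, P2:M(1), P3:I | bus: BusRdX
[2] P3: store L1 := 78 | P0:I, P1:I, P2:I, P3:M(78) | bus: BusRdX,Flush
[3] P3: store L1 := 31 | P0:I, P1:I, P2:I, P3:M(31) | bus: none
[4] P3: load  L1 | P0:I, P1:I, P2:I, P3:M(31) | bus: none
[5] P0: load  L1 | P0:S(31), P1:I, P2:I, P3:S(31) | bus: BusRd,Flush
[6] P1: store L1 := 23 | P0:I, P1:M(23), P2:I, P3:I | bus: BusRdX
[7] P3: load  L2 | P0:I, P1:I, P2:I, P3:S(20) | bus: BusRd
[8] P0: load  L1 | P0:S(23), P1:S(23), P2:I, P3:I | bus: BusRd,Flush
[9] P3: store L1 := 73 | P0:I, P1:I, P2:I, P3:M(73) | bus: BusRdX
[10] P0: store L1 := 23 | P0:M(23), P1:I, P2:I, P3:I | bus: BusRdX,Flush
[11] P0: load  L1 | P0:M(23), P1:I, P2:I, P3:I | bus: none
[12] P3: load  L1 | P0:S(23), P1:I, P2:I, P3:S(23) | bus: BusRd,Flush
[13] P0: store L1 := 42 | P0:M(42), P1:I, P2:I, P3:I | bus: BusRdX
[14] P1: store L1 := 77 | P0:I, P1:M(77), P2:I, P3:I | bus: BusRdX,Flush
[15] P0: load  L1 | P0:S(77), P1:S(77), P2:I, P3:I | bus: BusRd,Flush
[16] P2: store L1 := 2 | P0:I, P1:I, P2:M(2), P3:I | bus: BusRdX
[17] P3: load  L0 | P0:I, P1:I, P2:I, P3:S(90) | bus: BusRd
[18] P3: store L1 := 65 | P0:I, P1:I, P2:I, P3:M(65) | bus: BusRdX,Flush
[19] P2: load  L2 | P0:I, P1:I, P2:S(20), P3:S(20) | bus: BusRd
[20] P0: store L1 := 43 | P0:M(43), P1:I, P2:I, P3:I | bus: BusRdX,Flush
[21] P3: store L1 := 98 | P0:I, P1:I, P2:I, P3:M(98) | bus: BusRdX,Flush
[22] P0: load  L1 | P0:S(98), P1:I, P2:I, P3:S(98) | bus: BusRd,Flush
[23] P0: store L1 := 31 | P0:M(31), P1:I, P2:I, P3:I | bus: BusRdX
[24] P2: load  L1 | P0:S(31), P1:I, P2:S(31), P3:I | bus: BusRd,Flush
[25] P2: store L1 := 24 | P0:I, P1:I, P2:M(24), P3:I | bus: BusRdX
[26] P3: store L2 := 37 | P0:I, P1:I, P2:I, P3:M(37) | bus: BusRdX
[27] P0: load  L1 | P0:S(24), P1:I, P2:S(24), P3:I | bus: BusRd,Flush
[28] P2: load  L1 | P0:S(24), P1:I, P2:S(24), P3:I | bus: none
[29] P2: store L1 := 9 | P0:I, P1:I, P2:M(9), P3:I | bus: BusRdX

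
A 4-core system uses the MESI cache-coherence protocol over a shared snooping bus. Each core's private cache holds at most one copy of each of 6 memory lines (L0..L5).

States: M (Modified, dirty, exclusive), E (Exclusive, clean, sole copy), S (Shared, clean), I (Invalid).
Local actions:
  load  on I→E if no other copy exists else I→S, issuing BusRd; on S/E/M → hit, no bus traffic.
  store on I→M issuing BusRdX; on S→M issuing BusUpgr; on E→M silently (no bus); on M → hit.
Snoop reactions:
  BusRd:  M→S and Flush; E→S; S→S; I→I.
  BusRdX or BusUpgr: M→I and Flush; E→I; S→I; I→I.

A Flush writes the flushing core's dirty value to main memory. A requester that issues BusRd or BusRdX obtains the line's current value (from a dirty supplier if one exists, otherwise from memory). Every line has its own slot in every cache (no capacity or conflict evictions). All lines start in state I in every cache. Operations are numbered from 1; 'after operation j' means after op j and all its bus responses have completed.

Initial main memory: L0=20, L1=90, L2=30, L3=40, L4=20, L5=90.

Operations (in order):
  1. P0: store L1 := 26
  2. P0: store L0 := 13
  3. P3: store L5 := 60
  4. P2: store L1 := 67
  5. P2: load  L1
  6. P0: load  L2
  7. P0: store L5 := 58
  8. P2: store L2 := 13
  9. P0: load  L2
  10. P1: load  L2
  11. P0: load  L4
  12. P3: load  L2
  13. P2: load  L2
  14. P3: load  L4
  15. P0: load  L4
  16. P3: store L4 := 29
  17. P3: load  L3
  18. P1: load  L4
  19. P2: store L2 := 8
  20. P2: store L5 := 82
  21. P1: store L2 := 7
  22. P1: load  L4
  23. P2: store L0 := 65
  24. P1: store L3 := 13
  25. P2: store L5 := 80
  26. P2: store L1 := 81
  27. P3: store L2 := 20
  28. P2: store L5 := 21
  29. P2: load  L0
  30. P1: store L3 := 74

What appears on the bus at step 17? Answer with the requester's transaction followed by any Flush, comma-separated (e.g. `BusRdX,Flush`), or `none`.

  op1 P0: store L1 := 26 → M/I/I/I on L1; bus BusRdX; mem=90
  op2 P0: store L0 := 13 → M/I/I/I on L0; bus BusRdX; mem=20
  op3 P3: store L5 := 60 → I/I/I/M on L5; bus BusRdX; mem=90
  op4 P2: store L1 := 67 → I/I/M/I on L1; bus BusRdX Flush; mem=26
  op5 P2: load  L1 → I/I/M/I on L1; bus (none); mem=26
  op6 P0: load  L2 → E/I/I/I on L2; bus BusRd; mem=30
  op7 P0: store L5 := 58 → M/I/I/I on L5; bus BusRdX Flush; mem=60
  op8 P2: store L2 := 13 → I/I/M/I on L2; bus BusRdX; mem=30
  op9 P0: load  L2 → S/I/S/I on L2; bus BusRd Flush; mem=13
  op10 P1: load  L2 → S/S/S/I on L2; bus BusRd; mem=13
  op11 P0: load  L4 → E/I/I/I on L4; bus BusRd; mem=20
  op12 P3: load  L2 → S/S/S/S on L2; bus BusRd; mem=13
  op13 P2: load  L2 → S/S/S/S on L2; bus (none); mem=13
  op14 P3: load  L4 → S/I/I/S on L4; bus BusRd; mem=20
  op15 P0: load  L4 → S/I/I/S on L4; bus (none); mem=20
  op16 P3: store L4 := 29 → I/I/I/M on L4; bus BusUpgr; mem=20
  op17 P3: load  L3 → I/I/I/E on L3; bus BusRd; mem=40
  op18 P1: load  L4 → I/S/I/S on L4; bus BusRd Flush; mem=29
  op19 P2: store L2 := 8 → I/I/M/I on L2; bus BusUpgr; mem=13
  op20 P2: store L5 := 82 → I/I/M/I on L5; bus BusRdX Flush; mem=58
  op21 P1: store L2 := 7 → I/M/I/I on L2; bus BusRdX Flush; mem=8
  op22 P1: load  L4 → I/S/I/S on L4; bus (none); mem=29
  op23 P2: store L0 := 65 → I/I/M/I on L0; bus BusRdX Flush; mem=13
  op24 P1: store L3 := 13 → I/M/I/I on L3; bus BusRdX; mem=40
  op25 P2: store L5 := 80 → I/I/M/I on L5; bus (none); mem=58
  op26 P2: store L1 := 81 → I/I/M/I on L1; bus (none); mem=26
  op27 P3: store L2 := 20 → I/I/I/M on L2; bus BusRdX Flush; mem=7
  op28 P2: store L5 := 21 → I/I/M/I on L5; bus (none); mem=58
  op29 P2: load  L0 → I/I/M/I on L0; bus (none); mem=13
  op30 P1: store L3 := 74 → I/M/I/I on L3; bus (none); mem=40

bus = BusRd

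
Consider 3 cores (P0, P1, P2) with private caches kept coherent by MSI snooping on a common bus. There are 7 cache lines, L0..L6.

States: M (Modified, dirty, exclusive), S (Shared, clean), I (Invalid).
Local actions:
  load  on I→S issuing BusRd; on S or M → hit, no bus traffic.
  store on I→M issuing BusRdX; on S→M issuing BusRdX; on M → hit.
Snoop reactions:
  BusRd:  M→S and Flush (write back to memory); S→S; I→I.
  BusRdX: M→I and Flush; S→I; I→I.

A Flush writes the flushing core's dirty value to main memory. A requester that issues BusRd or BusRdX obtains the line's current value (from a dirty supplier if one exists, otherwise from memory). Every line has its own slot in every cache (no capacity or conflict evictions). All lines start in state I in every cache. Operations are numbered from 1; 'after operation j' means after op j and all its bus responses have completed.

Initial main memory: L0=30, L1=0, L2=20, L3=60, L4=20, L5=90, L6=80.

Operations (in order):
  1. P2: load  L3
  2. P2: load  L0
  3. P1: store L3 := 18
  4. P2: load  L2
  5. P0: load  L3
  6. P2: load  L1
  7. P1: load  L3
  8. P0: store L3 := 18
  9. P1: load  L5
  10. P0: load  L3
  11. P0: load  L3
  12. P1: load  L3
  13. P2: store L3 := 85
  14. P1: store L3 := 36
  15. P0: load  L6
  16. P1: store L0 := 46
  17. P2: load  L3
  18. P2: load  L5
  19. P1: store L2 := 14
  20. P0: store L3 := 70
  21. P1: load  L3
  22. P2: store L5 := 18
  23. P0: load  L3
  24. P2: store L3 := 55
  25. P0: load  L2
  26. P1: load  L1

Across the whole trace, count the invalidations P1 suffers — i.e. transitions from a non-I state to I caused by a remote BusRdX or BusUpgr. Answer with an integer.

invalidations = 5

1. P2: load  L3  bus=[BusRd]  L3: P0=I P1=I P2=S  mem[L3]=60
2. P2: load  L0  bus=[BusRd]  L0: P0=I P1=I P2=S  mem[L0]=30
3. P1: store L3 := 18  bus=[BusRdX]  L3: P0=I P1=M P2=I  mem[L3]=60
4. P2: load  L2  bus=[BusRd]  L2: P0=I P1=I P2=S  mem[L2]=20
5. P0: load  L3  bus=[BusRd,Flush]  L3: P0=S P1=S P2=I  mem[L3]=18
6. P2: load  L1  bus=[BusRd]  L1: P0=I P1=I P2=S  mem[L1]=0
7. P1: load  L3  bus=[-]  L3: P0=S P1=S P2=I  mem[L3]=18
8. P0: store L3 := 18  bus=[BusRdX]  L3: P0=M P1=I P2=I  mem[L3]=18
9. P1: load  L5  bus=[BusRd]  L5: P0=I P1=S P2=I  mem[L5]=90
10. P0: load  L3  bus=[-]  L3: P0=M P1=I P2=I  mem[L3]=18
11. P0: load  L3  bus=[-]  L3: P0=M P1=I P2=I  mem[L3]=18
12. P1: load  L3  bus=[BusRd,Flush]  L3: P0=S P1=S P2=I  mem[L3]=18
13. P2: store L3 := 85  bus=[BusRdX]  L3: P0=I P1=I P2=M  mem[L3]=18
14. P1: store L3 := 36  bus=[BusRdX,Flush]  L3: P0=I P1=M P2=I  mem[L3]=85
15. P0: load  L6  bus=[BusRd]  L6: P0=S P1=I P2=I  mem[L6]=80
16. P1: store L0 := 46  bus=[BusRdX]  L0: P0=I P1=M P2=I  mem[L0]=30
17. P2: load  L3  bus=[BusRd,Flush]  L3: P0=I P1=S P2=S  mem[L3]=36
18. P2: load  L5  bus=[BusRd]  L5: P0=I P1=S P2=S  mem[L5]=90
19. P1: store L2 := 14  bus=[BusRdX]  L2: P0=I P1=M P2=I  mem[L2]=20
20. P0: store L3 := 70  bus=[BusRdX]  L3: P0=M P1=I P2=I  mem[L3]=36
21. P1: load  L3  bus=[BusRd,Flush]  L3: P0=S P1=S P2=I  mem[L3]=70
22. P2: store L5 := 18  bus=[BusRdX]  L5: P0=I P1=I P2=M  mem[L5]=90
23. P0: load  L3  bus=[-]  L3: P0=S P1=S P2=I  mem[L3]=70
24. P2: store L3 := 55  bus=[BusRdX]  L3: P0=I P1=I P2=M  mem[L3]=70
25. P0: load  L2  bus=[BusRd,Flush]  L2: P0=S P1=S P2=I  mem[L2]=14
26. P1: load  L1  bus=[BusRd]  L1: P0=I P1=S P2=S  mem[L1]=0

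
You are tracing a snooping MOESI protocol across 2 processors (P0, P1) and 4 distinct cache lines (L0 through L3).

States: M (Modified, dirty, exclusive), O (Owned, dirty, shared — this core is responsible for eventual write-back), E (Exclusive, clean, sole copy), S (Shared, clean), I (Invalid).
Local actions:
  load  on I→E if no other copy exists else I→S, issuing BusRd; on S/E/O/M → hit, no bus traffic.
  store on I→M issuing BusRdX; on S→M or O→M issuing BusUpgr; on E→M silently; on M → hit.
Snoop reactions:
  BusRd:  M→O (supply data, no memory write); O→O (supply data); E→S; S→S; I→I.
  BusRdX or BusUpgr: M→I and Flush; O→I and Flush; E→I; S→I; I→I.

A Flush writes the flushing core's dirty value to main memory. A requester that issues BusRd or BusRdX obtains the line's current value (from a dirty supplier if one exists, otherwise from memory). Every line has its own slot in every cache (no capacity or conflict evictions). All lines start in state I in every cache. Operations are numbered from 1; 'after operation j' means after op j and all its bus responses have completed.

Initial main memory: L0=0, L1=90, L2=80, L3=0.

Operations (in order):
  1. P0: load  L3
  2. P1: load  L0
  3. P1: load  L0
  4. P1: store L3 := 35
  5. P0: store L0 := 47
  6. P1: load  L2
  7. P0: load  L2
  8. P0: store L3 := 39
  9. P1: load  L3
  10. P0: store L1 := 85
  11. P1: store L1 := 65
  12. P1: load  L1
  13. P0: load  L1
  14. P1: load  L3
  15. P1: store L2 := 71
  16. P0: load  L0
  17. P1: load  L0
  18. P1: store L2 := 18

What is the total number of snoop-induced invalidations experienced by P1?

invalidations = 2

1. P0: load  L3  bus=[BusRd]  L3: P0=E P1=I  mem[L3]=0
2. P1: load  L0  bus=[BusRd]  L0: P0=I P1=E  mem[L0]=0
3. P1: load  L0  bus=[-]  L0: P0=I P1=E  mem[L0]=0
4. P1: store L3 := 35  bus=[BusRdX]  L3: P0=I P1=M  mem[L3]=0
5. P0: store L0 := 47  bus=[BusRdX]  L0: P0=M P1=I  mem[L0]=0
6. P1: load  L2  bus=[BusRd]  L2: P0=I P1=E  mem[L2]=80
7. P0: load  L2  bus=[BusRd]  L2: P0=S P1=S  mem[L2]=80
8. P0: store L3 := 39  bus=[BusRdX,Flush]  L3: P0=M P1=I  mem[L3]=35
9. P1: load  L3  bus=[BusRd]  L3: P0=O P1=S  mem[L3]=35
10. P0: store L1 := 85  bus=[BusRdX]  L1: P0=M P1=I  mem[L1]=90
11. P1: store L1 := 65  bus=[BusRdX,Flush]  L1: P0=I P1=M  mem[L1]=85
12. P1: load  L1  bus=[-]  L1: P0=I P1=M  mem[L1]=85
13. P0: load  L1  bus=[BusRd]  L1: P0=S P1=O  mem[L1]=85
14. P1: load  L3  bus=[-]  L3: P0=O P1=S  mem[L3]=35
15. P1: store L2 := 71  bus=[BusUpgr]  L2: P0=I P1=M  mem[L2]=80
16. P0: load  L0  bus=[-]  L0: P0=M P1=I  mem[L0]=0
17. P1: load  L0  bus=[BusRd]  L0: P0=O P1=S  mem[L0]=0
18. P1: store L2 := 18  bus=[-]  L2: P0=I P1=M  mem[L2]=80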